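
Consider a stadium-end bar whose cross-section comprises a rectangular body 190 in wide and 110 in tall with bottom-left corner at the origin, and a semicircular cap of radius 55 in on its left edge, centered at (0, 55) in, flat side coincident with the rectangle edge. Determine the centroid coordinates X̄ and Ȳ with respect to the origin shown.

rectangular body: A = 190 × 110 = 20900.00, centroid at (95.00, 55.00).
semicircular end: A = ½π·55² = 4751.66, centroid at (-23.34, 55.00).
ΣA = 25651.66 in², ΣAX̄ = 1874583.33 in³, ΣAȲ = 1410841.24 in³.
X̄ = 1874583.33/25651.66 = 73.08 in; Ȳ = 1410841.24/25651.66 = 55.00 in.

X̄ = 73.08 in, Ȳ = 55.00 in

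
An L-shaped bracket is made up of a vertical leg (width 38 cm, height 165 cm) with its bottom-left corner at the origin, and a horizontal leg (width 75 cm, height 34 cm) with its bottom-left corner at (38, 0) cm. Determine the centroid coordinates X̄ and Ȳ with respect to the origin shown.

X̄ = 35.34 cm, Ȳ = 63.56 cm

vertical leg: A = 38 × 165 = 6270.00, centroid at (19.00, 82.50).
horizontal leg: A = 75 × 34 = 2550.00, centroid at (75.50, 17.00).
ΣA = 8820.00 cm²
ΣAX̄ = (6270.00)(19.00) + (2550.00)(75.50) = 311655.00 cm³
ΣAȲ = (6270.00)(82.50) + (2550.00)(17.00) = 560625.00 cm³
X̄ = 311655.00 / 8820.00 = 35.34 cm
Ȳ = 560625.00 / 8820.00 = 63.56 cm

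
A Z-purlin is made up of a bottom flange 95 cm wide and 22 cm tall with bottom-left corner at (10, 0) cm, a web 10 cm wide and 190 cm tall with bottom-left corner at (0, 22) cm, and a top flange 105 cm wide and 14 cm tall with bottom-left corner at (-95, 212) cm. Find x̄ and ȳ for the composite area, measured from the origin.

x̄ = 12.31 cm, ȳ = 103.89 cm

bottom flange: A = 95 × 22 = 2090.00, centroid at (57.50, 11.00).
web: A = 10 × 190 = 1900.00, centroid at (5.00, 117.00).
top flange: A = 105 × 14 = 1470.00, centroid at (-42.50, 219.00).
ΣA = 5460.00 cm²
ΣAx̄ = (2090.00)(57.50) + (1900.00)(5.00) + (1470.00)(-42.50) = 67200.00 cm³
ΣAȳ = (2090.00)(11.00) + (1900.00)(117.00) + (1470.00)(219.00) = 567220.00 cm³
x̄ = 67200.00 / 5460.00 = 12.31 cm
ȳ = 567220.00 / 5460.00 = 103.89 cm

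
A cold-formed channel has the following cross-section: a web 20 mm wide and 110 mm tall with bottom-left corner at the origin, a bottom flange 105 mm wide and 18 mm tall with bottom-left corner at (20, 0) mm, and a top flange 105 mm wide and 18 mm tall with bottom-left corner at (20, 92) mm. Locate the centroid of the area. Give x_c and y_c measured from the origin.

web: A = 20 × 110 = 2200.00, centroid at (10.00, 55.00).
bottom flange: A = 105 × 18 = 1890.00, centroid at (72.50, 9.00).
top flange: A = 105 × 18 = 1890.00, centroid at (72.50, 101.00).
ΣA = 5980.00 mm²
ΣAx_c = (2200.00)(10.00) + (1890.00)(72.50) + (1890.00)(72.50) = 296050.00 mm³
ΣAy_c = (2200.00)(55.00) + (1890.00)(9.00) + (1890.00)(101.00) = 328900.00 mm³
x_c = 296050.00 / 5980.00 = 49.51 mm
y_c = 328900.00 / 5980.00 = 55.00 mm

x_c = 49.51 mm, y_c = 55.00 mm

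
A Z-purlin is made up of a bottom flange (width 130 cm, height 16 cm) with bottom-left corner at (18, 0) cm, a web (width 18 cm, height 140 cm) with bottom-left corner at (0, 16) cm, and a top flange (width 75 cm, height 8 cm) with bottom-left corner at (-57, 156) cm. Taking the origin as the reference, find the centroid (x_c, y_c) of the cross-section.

x_c = 35.31 cm, y_c = 63.34 cm

bottom flange: A = 130 × 16 = 2080.00, centroid at (83.00, 8.00).
web: A = 18 × 140 = 2520.00, centroid at (9.00, 86.00).
top flange: A = 75 × 8 = 600.00, centroid at (-19.50, 160.00).
ΣA = 5200.00 cm²
ΣAx_c = (2080.00)(83.00) + (2520.00)(9.00) + (600.00)(-19.50) = 183620.00 cm³
ΣAy_c = (2080.00)(8.00) + (2520.00)(86.00) + (600.00)(160.00) = 329360.00 cm³
x_c = 183620.00 / 5200.00 = 35.31 cm
y_c = 329360.00 / 5200.00 = 63.34 cm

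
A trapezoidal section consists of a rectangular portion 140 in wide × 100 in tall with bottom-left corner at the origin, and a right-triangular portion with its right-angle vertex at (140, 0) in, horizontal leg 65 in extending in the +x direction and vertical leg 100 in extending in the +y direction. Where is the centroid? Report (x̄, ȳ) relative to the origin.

x̄ = 87.27 in, ȳ = 46.86 in

rectangular portion: A = 140 × 100 = 14000.00, centroid at (70.00, 50.00).
triangular portion: A = ½·65·100 = 3250.00, centroid at (161.67, 33.33).
ΣA = 17250.00 in², ΣAx̄ = 1505416.67 in³, ΣAȳ = 808333.33 in³.
x̄ = 1505416.67/17250.00 = 87.27 in; ȳ = 808333.33/17250.00 = 46.86 in.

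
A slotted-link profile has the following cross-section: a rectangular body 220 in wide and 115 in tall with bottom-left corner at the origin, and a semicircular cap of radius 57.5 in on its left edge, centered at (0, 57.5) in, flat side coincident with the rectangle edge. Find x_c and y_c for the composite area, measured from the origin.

rectangular body: A = 220 × 115 = 25300.00, centroid at (110.00, 57.50).
semicircular end: A = ½π·57.5² = 5193.45, centroid at (-24.40, 57.50).
ΣA = 30493.45 in²
ΣAx_c = (25300.00)(110.00) + (5193.45)(-24.40) = 2656260.42 in³
ΣAy_c = (25300.00)(57.50) + (5193.45)(57.50) = 1753373.11 in³
x_c = 2656260.42 / 30493.45 = 87.11 in
y_c = 1753373.11 / 30493.45 = 57.50 in

x_c = 87.11 in, y_c = 57.50 in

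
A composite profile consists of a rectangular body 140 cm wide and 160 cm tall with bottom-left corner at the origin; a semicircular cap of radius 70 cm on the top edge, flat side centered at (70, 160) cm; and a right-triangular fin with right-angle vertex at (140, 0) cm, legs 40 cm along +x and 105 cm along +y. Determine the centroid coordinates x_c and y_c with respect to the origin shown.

x_c = 75.44 cm, y_c = 103.29 cm

rectangular body: A = 140 × 160 = 22400.00, centroid at (70.00, 80.00).
semicircular top: A = ½π·70² = 7696.90, centroid at (70.00, 189.71).
triangular fin: A = ½·40·105 = 2100.00, centroid at (153.33, 35.00).
ΣA = 32196.90 cm²
ΣAx_c = (22400.00)(70.00) + (7696.90)(70.00) + (2100.00)(153.33) = 2428783.14 cm³
ΣAy_c = (22400.00)(80.00) + (7696.90)(189.71) + (2100.00)(35.00) = 3325670.99 cm³
x_c = 2428783.14 / 32196.90 = 75.44 cm
y_c = 3325670.99 / 32196.90 = 103.29 cm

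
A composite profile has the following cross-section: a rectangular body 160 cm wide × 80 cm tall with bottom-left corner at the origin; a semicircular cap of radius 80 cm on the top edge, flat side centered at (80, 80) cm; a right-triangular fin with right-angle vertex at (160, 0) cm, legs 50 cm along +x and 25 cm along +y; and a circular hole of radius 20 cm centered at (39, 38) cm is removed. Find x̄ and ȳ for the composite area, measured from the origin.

x̄ = 85.04 cm, ȳ = 72.68 cm

rectangular body: A = 160 × 80 = 12800.00, centroid at (80.00, 40.00).
semicircular top: A = ½π·80² = 10053.10, centroid at (80.00, 113.95).
triangular fin: A = ½·50·25 = 625.00, centroid at (176.67, 8.33).
hole: A = −π·20² = -1256.64, centroid at (39.00, 38.00).
ΣA = 22221.46 cm²
ΣAx̄ = (12800.00)(80.00) + (10053.10)(80.00) + (625.00)(176.67) + (-1256.64)(39.00) = 1889655.54 cm³
ΣAȳ = (12800.00)(40.00) + (10053.10)(113.95) + (625.00)(8.33) + (-1256.64)(38.00) = 1615037.18 cm³
x̄ = 1889655.54 / 22221.46 = 85.04 cm
ȳ = 1615037.18 / 22221.46 = 72.68 cm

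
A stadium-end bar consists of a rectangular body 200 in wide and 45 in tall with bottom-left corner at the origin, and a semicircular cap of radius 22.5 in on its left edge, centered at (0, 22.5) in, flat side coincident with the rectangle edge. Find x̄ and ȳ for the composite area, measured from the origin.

rectangular body: A = 200 × 45 = 9000.00, centroid at (100.00, 22.50).
semicircular end: A = ½π·22.5² = 795.22, centroid at (-9.55, 22.50).
ΣA = 9795.22 in²
ΣAx̄ = (9000.00)(100.00) + (795.22)(-9.55) = 892406.25 in³
ΣAȳ = (9000.00)(22.50) + (795.22)(22.50) = 220392.35 in³
x̄ = 892406.25 / 9795.22 = 91.11 in
ȳ = 220392.35 / 9795.22 = 22.50 in

x̄ = 91.11 in, ȳ = 22.50 in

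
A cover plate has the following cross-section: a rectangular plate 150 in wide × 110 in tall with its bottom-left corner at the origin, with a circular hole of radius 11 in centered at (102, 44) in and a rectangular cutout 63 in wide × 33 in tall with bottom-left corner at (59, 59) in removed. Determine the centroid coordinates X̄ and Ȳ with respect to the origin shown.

Part | A | x̄ᵢ | ȳᵢ | A·x̄ᵢ | A·ȳᵢ
plate | 16500.00 | 75.00 | 55.00 | 1237500.00 | 907500.00
hole 1 | -380.13 | 102.00 | 44.00 | -38773.54 | -16725.84
hole 2 | -2079.00 | 90.50 | 75.50 | -188149.50 | -156964.50
Σ | 14040.87 |  |  | 1010576.96 | 733809.66
X̄ = 1010576.96 / 14040.87 = 71.97 in
Ȳ = 733809.66 / 14040.87 = 52.26 in

X̄ = 71.97 in, Ȳ = 52.26 in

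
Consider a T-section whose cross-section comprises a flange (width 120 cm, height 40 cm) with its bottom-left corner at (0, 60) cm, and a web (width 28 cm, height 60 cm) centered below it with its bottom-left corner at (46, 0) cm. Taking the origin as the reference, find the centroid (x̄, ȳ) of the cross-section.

web: A = 28 × 60 = 1680.00, centroid at (60.00, 30.00).
flange: A = 120 × 40 = 4800.00, centroid at (60.00, 80.00).
ΣA = 6480.00 cm²
ΣAx̄ = (1680.00)(60.00) + (4800.00)(60.00) = 388800.00 cm³
ΣAȳ = (1680.00)(30.00) + (4800.00)(80.00) = 434400.00 cm³
x̄ = 388800.00 / 6480.00 = 60.00 cm
ȳ = 434400.00 / 6480.00 = 67.04 cm

x̄ = 60.00 cm, ȳ = 67.04 cm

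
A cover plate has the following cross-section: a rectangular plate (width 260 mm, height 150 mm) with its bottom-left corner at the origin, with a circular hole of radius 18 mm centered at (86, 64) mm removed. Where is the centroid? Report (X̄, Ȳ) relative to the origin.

X̄ = 131.18 mm, Ȳ = 75.29 mm

plate: A = 260 × 150 = 39000.00, centroid at (130.00, 75.00).
hole: A = −π·18² = -1017.88, centroid at (86.00, 64.00).
ΣA = 37982.12 mm²
ΣAX̄ = (39000.00)(130.00) + (-1017.88)(86.00) = 4982462.66 mm³
ΣAȲ = (39000.00)(75.00) + (-1017.88)(64.00) = 2859855.93 mm³
X̄ = 4982462.66 / 37982.12 = 131.18 mm
Ȳ = 2859855.93 / 37982.12 = 75.29 mm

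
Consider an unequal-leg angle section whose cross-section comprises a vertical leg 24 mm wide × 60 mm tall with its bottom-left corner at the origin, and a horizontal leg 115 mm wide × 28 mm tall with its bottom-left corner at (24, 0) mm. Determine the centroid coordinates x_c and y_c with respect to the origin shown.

vertical leg: A = 24 × 60 = 1440.00, centroid at (12.00, 30.00).
horizontal leg: A = 115 × 28 = 3220.00, centroid at (81.50, 14.00).
ΣA = 4660.00 mm²
ΣAx_c = (1440.00)(12.00) + (3220.00)(81.50) = 279710.00 mm³
ΣAy_c = (1440.00)(30.00) + (3220.00)(14.00) = 88280.00 mm³
x_c = 279710.00 / 4660.00 = 60.02 mm
y_c = 88280.00 / 4660.00 = 18.94 mm

x_c = 60.02 mm, y_c = 18.94 mm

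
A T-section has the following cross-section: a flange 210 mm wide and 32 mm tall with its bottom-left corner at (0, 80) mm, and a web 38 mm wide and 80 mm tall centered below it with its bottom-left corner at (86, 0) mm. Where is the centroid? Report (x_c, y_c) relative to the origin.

x_c = 105.00 mm, y_c = 78.56 mm

web: A = 38 × 80 = 3040.00, centroid at (105.00, 40.00).
flange: A = 210 × 32 = 6720.00, centroid at (105.00, 96.00).
ΣA = 9760.00 mm²
ΣAx_c = (3040.00)(105.00) + (6720.00)(105.00) = 1024800.00 mm³
ΣAy_c = (3040.00)(40.00) + (6720.00)(96.00) = 766720.00 mm³
x_c = 1024800.00 / 9760.00 = 105.00 mm
y_c = 766720.00 / 9760.00 = 78.56 mm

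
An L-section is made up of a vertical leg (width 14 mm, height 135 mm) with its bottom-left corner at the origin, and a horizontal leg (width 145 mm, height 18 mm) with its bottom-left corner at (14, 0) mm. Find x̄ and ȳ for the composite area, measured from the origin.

x̄ = 53.11 mm, ȳ = 33.57 mm

vertical leg: A = 14 × 135 = 1890.00, centroid at (7.00, 67.50).
horizontal leg: A = 145 × 18 = 2610.00, centroid at (86.50, 9.00).
ΣA = 4500.00 mm², ΣAx̄ = 238995.00 mm³, ΣAȳ = 151065.00 mm³.
x̄ = 238995.00/4500.00 = 53.11 mm; ȳ = 151065.00/4500.00 = 33.57 mm.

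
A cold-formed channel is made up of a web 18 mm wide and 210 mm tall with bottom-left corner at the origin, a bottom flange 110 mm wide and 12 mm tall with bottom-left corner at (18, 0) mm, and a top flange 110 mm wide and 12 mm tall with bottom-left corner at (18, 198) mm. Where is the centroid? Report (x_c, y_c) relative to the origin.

x_c = 35.32 mm, y_c = 105.00 mm

web: A = 18 × 210 = 3780.00, centroid at (9.00, 105.00).
bottom flange: A = 110 × 12 = 1320.00, centroid at (73.00, 6.00).
top flange: A = 110 × 12 = 1320.00, centroid at (73.00, 204.00).
ΣA = 6420.00 mm², ΣAx_c = 226740.00 mm³, ΣAy_c = 674100.00 mm³.
x_c = 226740.00/6420.00 = 35.32 mm; y_c = 674100.00/6420.00 = 105.00 mm.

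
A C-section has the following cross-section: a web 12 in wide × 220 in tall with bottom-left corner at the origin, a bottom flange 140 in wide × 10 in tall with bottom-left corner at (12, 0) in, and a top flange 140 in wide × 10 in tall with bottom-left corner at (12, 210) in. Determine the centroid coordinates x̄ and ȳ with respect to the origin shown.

x̄ = 45.12 in, ȳ = 110.00 in

web: A = 12 × 220 = 2640.00, centroid at (6.00, 110.00).
bottom flange: A = 140 × 10 = 1400.00, centroid at (82.00, 5.00).
top flange: A = 140 × 10 = 1400.00, centroid at (82.00, 215.00).
ΣA = 5440.00 in²
ΣAx̄ = (2640.00)(6.00) + (1400.00)(82.00) + (1400.00)(82.00) = 245440.00 in³
ΣAȳ = (2640.00)(110.00) + (1400.00)(5.00) + (1400.00)(215.00) = 598400.00 in³
x̄ = 245440.00 / 5440.00 = 45.12 in
ȳ = 598400.00 / 5440.00 = 110.00 in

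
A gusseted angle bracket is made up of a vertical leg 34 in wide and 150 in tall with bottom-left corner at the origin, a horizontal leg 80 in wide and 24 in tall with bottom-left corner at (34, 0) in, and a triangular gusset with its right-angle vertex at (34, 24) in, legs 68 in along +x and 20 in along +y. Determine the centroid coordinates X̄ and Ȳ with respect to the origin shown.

X̄ = 34.72 in, Ȳ = 55.38 in

vertical leg: A = 34 × 150 = 5100.00, centroid at (17.00, 75.00).
horizontal leg: A = 80 × 24 = 1920.00, centroid at (74.00, 12.00).
gusset: A = ½·68·20 = 680.00, centroid at (56.67, 30.67).
ΣA = 7700.00 in²
ΣAX̄ = (5100.00)(17.00) + (1920.00)(74.00) + (680.00)(56.67) = 267313.33 in³
ΣAȲ = (5100.00)(75.00) + (1920.00)(12.00) + (680.00)(30.67) = 426393.33 in³
X̄ = 267313.33 / 7700.00 = 34.72 in
Ȳ = 426393.33 / 7700.00 = 55.38 in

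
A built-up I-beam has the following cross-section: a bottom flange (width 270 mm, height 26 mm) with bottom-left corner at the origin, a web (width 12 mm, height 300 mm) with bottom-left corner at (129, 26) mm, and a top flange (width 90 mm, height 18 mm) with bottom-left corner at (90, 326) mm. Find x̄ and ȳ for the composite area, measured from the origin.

bottom flange: A = 270 × 26 = 7020.00, centroid at (135.00, 13.00).
web: A = 12 × 300 = 3600.00, centroid at (135.00, 176.00).
top flange: A = 90 × 18 = 1620.00, centroid at (135.00, 335.00).
ΣA = 12240.00 mm², ΣAx̄ = 1652400.00 mm³, ΣAȳ = 1267560.00 mm³.
x̄ = 1652400.00/12240.00 = 135.00 mm; ȳ = 1267560.00/12240.00 = 103.56 mm.

x̄ = 135.00 mm, ȳ = 103.56 mm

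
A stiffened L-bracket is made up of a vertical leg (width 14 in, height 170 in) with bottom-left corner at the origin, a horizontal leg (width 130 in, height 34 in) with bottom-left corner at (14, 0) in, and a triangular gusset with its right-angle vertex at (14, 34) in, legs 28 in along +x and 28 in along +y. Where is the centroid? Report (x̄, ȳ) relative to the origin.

x̄ = 52.14 in, ȳ = 40.94 in

vertical leg: A = 14 × 170 = 2380.00, centroid at (7.00, 85.00).
horizontal leg: A = 130 × 34 = 4420.00, centroid at (79.00, 17.00).
gusset: A = ½·28·28 = 392.00, centroid at (23.33, 43.33).
ΣA = 7192.00 in², ΣAx̄ = 374986.67 in³, ΣAȳ = 294426.67 in³.
x̄ = 374986.67/7192.00 = 52.14 in; ȳ = 294426.67/7192.00 = 40.94 in.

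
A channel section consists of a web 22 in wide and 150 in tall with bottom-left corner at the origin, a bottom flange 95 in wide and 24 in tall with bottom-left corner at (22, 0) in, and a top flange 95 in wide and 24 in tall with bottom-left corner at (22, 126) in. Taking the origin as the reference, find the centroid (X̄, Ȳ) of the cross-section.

X̄ = 44.94 in, Ȳ = 75.00 in

web: A = 22 × 150 = 3300.00, centroid at (11.00, 75.00).
bottom flange: A = 95 × 24 = 2280.00, centroid at (69.50, 12.00).
top flange: A = 95 × 24 = 2280.00, centroid at (69.50, 138.00).
ΣA = 7860.00 in², ΣAX̄ = 353220.00 in³, ΣAȲ = 589500.00 in³.
X̄ = 353220.00/7860.00 = 44.94 in; Ȳ = 589500.00/7860.00 = 75.00 in.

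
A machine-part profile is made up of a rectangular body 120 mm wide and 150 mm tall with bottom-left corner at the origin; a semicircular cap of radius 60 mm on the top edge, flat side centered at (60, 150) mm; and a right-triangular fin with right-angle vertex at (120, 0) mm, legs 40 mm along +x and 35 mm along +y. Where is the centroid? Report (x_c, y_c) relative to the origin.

rectangular body: A = 120 × 150 = 18000.00, centroid at (60.00, 75.00).
semicircular top: A = ½π·60² = 5654.87, centroid at (60.00, 175.46).
triangular fin: A = ½·40·35 = 700.00, centroid at (133.33, 11.67).
ΣA = 24354.87 mm², ΣAx_c = 1512625.34 mm³, ΣAy_c = 2350396.68 mm³.
x_c = 1512625.34/24354.87 = 62.11 mm; y_c = 2350396.68/24354.87 = 96.51 mm.

x_c = 62.11 mm, y_c = 96.51 mm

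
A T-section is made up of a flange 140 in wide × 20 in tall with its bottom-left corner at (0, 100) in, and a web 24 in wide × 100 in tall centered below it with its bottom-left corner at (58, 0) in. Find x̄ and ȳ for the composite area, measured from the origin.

web: A = 24 × 100 = 2400.00, centroid at (70.00, 50.00).
flange: A = 140 × 20 = 2800.00, centroid at (70.00, 110.00).
ΣA = 5200.00 in²
ΣAx̄ = (2400.00)(70.00) + (2800.00)(70.00) = 364000.00 in³
ΣAȳ = (2400.00)(50.00) + (2800.00)(110.00) = 428000.00 in³
x̄ = 364000.00 / 5200.00 = 70.00 in
ȳ = 428000.00 / 5200.00 = 82.31 in

x̄ = 70.00 in, ȳ = 82.31 in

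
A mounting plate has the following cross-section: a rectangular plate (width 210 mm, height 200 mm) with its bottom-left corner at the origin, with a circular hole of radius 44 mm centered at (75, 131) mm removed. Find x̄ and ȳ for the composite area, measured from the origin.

plate: A = 210 × 200 = 42000.00, centroid at (105.00, 100.00).
hole: A = −π·44² = -6082.12, centroid at (75.00, 131.00).
ΣA = 35917.88 mm², ΣAx̄ = 3953840.75 mm³, ΣAȳ = 3403241.84 mm³.
x̄ = 3953840.75/35917.88 = 110.08 mm; ȳ = 3403241.84/35917.88 = 94.75 mm.

x̄ = 110.08 mm, ȳ = 94.75 mm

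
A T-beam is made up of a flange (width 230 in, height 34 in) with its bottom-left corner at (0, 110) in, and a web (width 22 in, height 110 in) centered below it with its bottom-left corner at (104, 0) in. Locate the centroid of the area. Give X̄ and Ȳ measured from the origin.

X̄ = 115.00 in, Ȳ = 109.98 in

Part | A | x̄ᵢ | ȳᵢ | A·x̄ᵢ | A·ȳᵢ
web | 2420.00 | 115.00 | 55.00 | 278300.00 | 133100.00
flange | 7820.00 | 115.00 | 127.00 | 899300.00 | 993140.00
Σ | 10240.00 |  |  | 1177600.00 | 1126240.00
X̄ = 1177600.00 / 10240.00 = 115.00 in
Ȳ = 1126240.00 / 10240.00 = 109.98 in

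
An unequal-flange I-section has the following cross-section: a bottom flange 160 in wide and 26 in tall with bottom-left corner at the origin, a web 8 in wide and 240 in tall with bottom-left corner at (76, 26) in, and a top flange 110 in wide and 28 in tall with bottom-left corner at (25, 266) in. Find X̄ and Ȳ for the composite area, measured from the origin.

X̄ = 80.00 in, Ȳ = 130.66 in

bottom flange: A = 160 × 26 = 4160.00, centroid at (80.00, 13.00).
web: A = 8 × 240 = 1920.00, centroid at (80.00, 146.00).
top flange: A = 110 × 28 = 3080.00, centroid at (80.00, 280.00).
ΣA = 9160.00 in²
ΣAX̄ = (4160.00)(80.00) + (1920.00)(80.00) + (3080.00)(80.00) = 732800.00 in³
ΣAȲ = (4160.00)(13.00) + (1920.00)(146.00) + (3080.00)(280.00) = 1196800.00 in³
X̄ = 732800.00 / 9160.00 = 80.00 in
Ȳ = 1196800.00 / 9160.00 = 130.66 in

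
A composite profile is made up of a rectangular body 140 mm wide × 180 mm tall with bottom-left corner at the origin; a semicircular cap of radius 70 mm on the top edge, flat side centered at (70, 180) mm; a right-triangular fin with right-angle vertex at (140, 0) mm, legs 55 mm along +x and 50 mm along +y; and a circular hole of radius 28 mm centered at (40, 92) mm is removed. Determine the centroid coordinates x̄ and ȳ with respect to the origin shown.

Part | A | x̄ᵢ | ȳᵢ | A·x̄ᵢ | A·ȳᵢ
rectangular body | 25200.00 | 70.00 | 90.00 | 1764000.00 | 2268000.00
semicircular top | 7696.90 | 70.00 | 209.71 | 538783.14 | 1614109.03
triangular fin | 1375.00 | 158.33 | 16.67 | 217708.33 | 22916.67
hole | -2463.01 | 40.00 | 92.00 | -98520.35 | -226596.79
Σ | 31808.89 |  |  | 2421971.13 | 3678428.90
x̄ = 2421971.13 / 31808.89 = 76.14 mm
ȳ = 3678428.90 / 31808.89 = 115.64 mm

x̄ = 76.14 mm, ȳ = 115.64 mm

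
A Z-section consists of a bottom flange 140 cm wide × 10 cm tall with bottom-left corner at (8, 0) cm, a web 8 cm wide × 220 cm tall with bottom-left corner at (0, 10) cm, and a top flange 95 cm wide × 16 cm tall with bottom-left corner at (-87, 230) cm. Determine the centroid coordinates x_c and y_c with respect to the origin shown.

bottom flange: A = 140 × 10 = 1400.00, centroid at (78.00, 5.00).
web: A = 8 × 220 = 1760.00, centroid at (4.00, 120.00).
top flange: A = 95 × 16 = 1520.00, centroid at (-39.50, 238.00).
ΣA = 4680.00 cm², ΣAx_c = 56200.00 cm³, ΣAy_c = 579960.00 cm³.
x_c = 56200.00/4680.00 = 12.01 cm; y_c = 579960.00/4680.00 = 123.92 cm.

x_c = 12.01 cm, y_c = 123.92 cm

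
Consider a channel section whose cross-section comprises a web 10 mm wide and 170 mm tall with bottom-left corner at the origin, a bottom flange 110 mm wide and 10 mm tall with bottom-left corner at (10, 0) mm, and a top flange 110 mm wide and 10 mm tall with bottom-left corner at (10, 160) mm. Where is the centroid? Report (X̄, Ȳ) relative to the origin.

web: A = 10 × 170 = 1700.00, centroid at (5.00, 85.00).
bottom flange: A = 110 × 10 = 1100.00, centroid at (65.00, 5.00).
top flange: A = 110 × 10 = 1100.00, centroid at (65.00, 165.00).
ΣA = 3900.00 mm², ΣAX̄ = 151500.00 mm³, ΣAȲ = 331500.00 mm³.
X̄ = 151500.00/3900.00 = 38.85 mm; Ȳ = 331500.00/3900.00 = 85.00 mm.

X̄ = 38.85 mm, Ȳ = 85.00 mm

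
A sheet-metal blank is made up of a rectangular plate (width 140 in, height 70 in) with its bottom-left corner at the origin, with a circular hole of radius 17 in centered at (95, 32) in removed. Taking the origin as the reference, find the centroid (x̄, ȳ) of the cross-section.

plate: A = 140 × 70 = 9800.00, centroid at (70.00, 35.00).
hole: A = −π·17² = -907.92, centroid at (95.00, 32.00).
ΣA = 8892.08 in², ΣAx̄ = 599747.57 in³, ΣAȳ = 313946.55 in³.
x̄ = 599747.57/8892.08 = 67.45 in; ȳ = 313946.55/8892.08 = 35.31 in.

x̄ = 67.45 in, ȳ = 35.31 in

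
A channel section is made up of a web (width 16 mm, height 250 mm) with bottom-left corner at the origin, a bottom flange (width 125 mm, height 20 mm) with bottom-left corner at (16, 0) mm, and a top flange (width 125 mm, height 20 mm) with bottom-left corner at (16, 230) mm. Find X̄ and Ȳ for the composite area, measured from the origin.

X̄ = 47.17 mm, Ȳ = 125.00 mm

Part | A | x̄ᵢ | ȳᵢ | A·x̄ᵢ | A·ȳᵢ
web | 4000.00 | 8.00 | 125.00 | 32000.00 | 500000.00
bottom flange | 2500.00 | 78.50 | 10.00 | 196250.00 | 25000.00
top flange | 2500.00 | 78.50 | 240.00 | 196250.00 | 600000.00
Σ | 9000.00 |  |  | 424500.00 | 1125000.00
X̄ = 424500.00 / 9000.00 = 47.17 mm
Ȳ = 1125000.00 / 9000.00 = 125.00 mm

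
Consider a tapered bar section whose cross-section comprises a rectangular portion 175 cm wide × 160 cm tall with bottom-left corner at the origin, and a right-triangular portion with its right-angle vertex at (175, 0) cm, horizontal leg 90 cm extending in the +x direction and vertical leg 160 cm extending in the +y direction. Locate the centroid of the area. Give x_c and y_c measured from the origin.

rectangular portion: A = 175 × 160 = 28000.00, centroid at (87.50, 80.00).
triangular portion: A = ½·90·160 = 7200.00, centroid at (205.00, 53.33).
ΣA = 35200.00 cm²
ΣAx_c = (28000.00)(87.50) + (7200.00)(205.00) = 3926000.00 cm³
ΣAy_c = (28000.00)(80.00) + (7200.00)(53.33) = 2624000.00 cm³
x_c = 3926000.00 / 35200.00 = 111.53 cm
y_c = 2624000.00 / 35200.00 = 74.55 cm

x_c = 111.53 cm, y_c = 74.55 cm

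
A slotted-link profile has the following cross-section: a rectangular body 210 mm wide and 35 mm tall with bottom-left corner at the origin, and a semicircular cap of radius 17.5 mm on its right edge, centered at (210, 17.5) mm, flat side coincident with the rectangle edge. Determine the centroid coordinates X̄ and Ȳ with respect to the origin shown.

X̄ = 111.91 mm, Ȳ = 17.50 mm

rectangular body: A = 210 × 35 = 7350.00, centroid at (105.00, 17.50).
semicircular end: A = ½π·17.5² = 481.06, centroid at (217.43, 17.50).
ΣA = 7831.06 mm²
ΣAX̄ = (7350.00)(105.00) + (481.06)(217.43) = 876344.76 mm³
ΣAȲ = (7350.00)(17.50) + (481.06)(17.50) = 137043.49 mm³
X̄ = 876344.76 / 7831.06 = 111.91 mm
Ȳ = 137043.49 / 7831.06 = 17.50 mm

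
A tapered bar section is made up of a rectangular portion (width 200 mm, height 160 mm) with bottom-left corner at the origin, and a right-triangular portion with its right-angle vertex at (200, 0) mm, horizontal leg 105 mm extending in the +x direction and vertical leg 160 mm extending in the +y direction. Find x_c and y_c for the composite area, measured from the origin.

rectangular portion: A = 200 × 160 = 32000.00, centroid at (100.00, 80.00).
triangular portion: A = ½·105·160 = 8400.00, centroid at (235.00, 53.33).
ΣA = 40400.00 mm²
ΣAx_c = (32000.00)(100.00) + (8400.00)(235.00) = 5174000.00 mm³
ΣAy_c = (32000.00)(80.00) + (8400.00)(53.33) = 3008000.00 mm³
x_c = 5174000.00 / 40400.00 = 128.07 mm
y_c = 3008000.00 / 40400.00 = 74.46 mm

x_c = 128.07 mm, y_c = 74.46 mm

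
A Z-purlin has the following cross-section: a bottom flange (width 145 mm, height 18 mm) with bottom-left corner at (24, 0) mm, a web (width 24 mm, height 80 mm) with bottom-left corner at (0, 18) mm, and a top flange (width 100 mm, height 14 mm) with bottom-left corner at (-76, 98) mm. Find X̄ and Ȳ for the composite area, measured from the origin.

X̄ = 40.22 mm, Ȳ = 47.53 mm

bottom flange: A = 145 × 18 = 2610.00, centroid at (96.50, 9.00).
web: A = 24 × 80 = 1920.00, centroid at (12.00, 58.00).
top flange: A = 100 × 14 = 1400.00, centroid at (-26.00, 105.00).
ΣA = 5930.00 mm²
ΣAX̄ = (2610.00)(96.50) + (1920.00)(12.00) + (1400.00)(-26.00) = 238505.00 mm³
ΣAȲ = (2610.00)(9.00) + (1920.00)(58.00) + (1400.00)(105.00) = 281850.00 mm³
X̄ = 238505.00 / 5930.00 = 40.22 mm
Ȳ = 281850.00 / 5930.00 = 47.53 mm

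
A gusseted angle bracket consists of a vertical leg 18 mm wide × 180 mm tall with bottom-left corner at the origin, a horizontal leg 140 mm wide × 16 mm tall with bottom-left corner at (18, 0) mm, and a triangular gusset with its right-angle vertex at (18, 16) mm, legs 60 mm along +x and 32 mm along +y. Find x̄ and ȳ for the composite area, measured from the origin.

x̄ = 40.80 mm, ȳ = 52.04 mm

vertical leg: A = 18 × 180 = 3240.00, centroid at (9.00, 90.00).
horizontal leg: A = 140 × 16 = 2240.00, centroid at (88.00, 8.00).
gusset: A = ½·60·32 = 960.00, centroid at (38.00, 26.67).
ΣA = 6440.00 mm²
ΣAx̄ = (3240.00)(9.00) + (2240.00)(88.00) + (960.00)(38.00) = 262760.00 mm³
ΣAȳ = (3240.00)(90.00) + (2240.00)(8.00) + (960.00)(26.67) = 335120.00 mm³
x̄ = 262760.00 / 6440.00 = 40.80 mm
ȳ = 335120.00 / 6440.00 = 52.04 mm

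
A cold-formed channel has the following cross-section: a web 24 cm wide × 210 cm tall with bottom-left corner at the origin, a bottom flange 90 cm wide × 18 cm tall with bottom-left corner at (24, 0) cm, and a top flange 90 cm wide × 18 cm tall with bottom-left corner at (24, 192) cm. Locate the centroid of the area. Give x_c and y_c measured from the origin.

Part | A | x̄ᵢ | ȳᵢ | A·x̄ᵢ | A·ȳᵢ
web | 5040.00 | 12.00 | 105.00 | 60480.00 | 529200.00
bottom flange | 1620.00 | 69.00 | 9.00 | 111780.00 | 14580.00
top flange | 1620.00 | 69.00 | 201.00 | 111780.00 | 325620.00
Σ | 8280.00 |  |  | 284040.00 | 869400.00
x_c = 284040.00 / 8280.00 = 34.30 cm
y_c = 869400.00 / 8280.00 = 105.00 cm

x_c = 34.30 cm, y_c = 105.00 cm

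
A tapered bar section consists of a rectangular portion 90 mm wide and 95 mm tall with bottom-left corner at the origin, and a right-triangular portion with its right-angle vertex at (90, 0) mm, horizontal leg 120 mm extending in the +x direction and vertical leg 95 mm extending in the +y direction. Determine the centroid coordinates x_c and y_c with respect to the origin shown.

x_c = 79.00 mm, y_c = 41.17 mm

rectangular portion: A = 90 × 95 = 8550.00, centroid at (45.00, 47.50).
triangular portion: A = ½·120·95 = 5700.00, centroid at (130.00, 31.67).
ΣA = 14250.00 mm², ΣAx_c = 1125750.00 mm³, ΣAy_c = 586625.00 mm³.
x_c = 1125750.00/14250.00 = 79.00 mm; y_c = 586625.00/14250.00 = 41.17 mm.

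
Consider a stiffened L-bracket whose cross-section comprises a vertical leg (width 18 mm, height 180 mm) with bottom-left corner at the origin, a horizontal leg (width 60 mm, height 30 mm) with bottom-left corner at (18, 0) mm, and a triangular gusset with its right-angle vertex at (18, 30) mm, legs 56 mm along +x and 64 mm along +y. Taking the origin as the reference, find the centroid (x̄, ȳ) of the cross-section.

Part | A | x̄ᵢ | ȳᵢ | A·x̄ᵢ | A·ȳᵢ
vertical leg | 3240.00 | 9.00 | 90.00 | 29160.00 | 291600.00
horizontal leg | 1800.00 | 48.00 | 15.00 | 86400.00 | 27000.00
gusset | 1792.00 | 36.67 | 51.33 | 65706.67 | 91989.33
Σ | 6832.00 |  |  | 181266.67 | 410589.33
x̄ = 181266.67 / 6832.00 = 26.53 mm
ȳ = 410589.33 / 6832.00 = 60.10 mm

x̄ = 26.53 mm, ȳ = 60.10 mm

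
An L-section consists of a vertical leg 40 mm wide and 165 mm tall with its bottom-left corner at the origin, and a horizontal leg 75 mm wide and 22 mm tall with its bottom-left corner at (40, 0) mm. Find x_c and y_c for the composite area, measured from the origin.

Part | A | x̄ᵢ | ȳᵢ | A·x̄ᵢ | A·ȳᵢ
vertical leg | 6600.00 | 20.00 | 82.50 | 132000.00 | 544500.00
horizontal leg | 1650.00 | 77.50 | 11.00 | 127875.00 | 18150.00
Σ | 8250.00 |  |  | 259875.00 | 562650.00
x_c = 259875.00 / 8250.00 = 31.50 mm
y_c = 562650.00 / 8250.00 = 68.20 mm

x_c = 31.50 mm, y_c = 68.20 mm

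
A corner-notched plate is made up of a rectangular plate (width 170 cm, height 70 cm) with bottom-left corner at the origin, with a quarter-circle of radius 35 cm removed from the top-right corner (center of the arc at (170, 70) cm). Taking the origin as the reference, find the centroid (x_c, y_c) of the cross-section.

x_c = 78.83 cm, y_c = 33.23 cm

Part | A | x̄ᵢ | ȳᵢ | A·x̄ᵢ | A·ȳᵢ
plate | 11900.00 | 85.00 | 35.00 | 1011500.00 | 416500.00
removed quarter-circle | -962.11 | 155.15 | 55.15 | -149267.50 | -53056.23
Σ | 10937.89 |  |  | 862232.50 | 363443.77
x_c = 862232.50 / 10937.89 = 78.83 cm
y_c = 363443.77 / 10937.89 = 33.23 cm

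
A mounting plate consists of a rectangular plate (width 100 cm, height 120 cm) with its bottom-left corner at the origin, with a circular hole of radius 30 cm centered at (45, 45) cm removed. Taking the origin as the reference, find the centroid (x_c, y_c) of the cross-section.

x_c = 51.54 cm, y_c = 64.62 cm

plate: A = 100 × 120 = 12000.00, centroid at (50.00, 60.00).
hole: A = −π·30² = -2827.43, centroid at (45.00, 45.00).
ΣA = 9172.57 cm², ΣAx_c = 472765.50 cm³, ΣAy_c = 592765.50 cm³.
x_c = 472765.50/9172.57 = 51.54 cm; y_c = 592765.50/9172.57 = 64.62 cm.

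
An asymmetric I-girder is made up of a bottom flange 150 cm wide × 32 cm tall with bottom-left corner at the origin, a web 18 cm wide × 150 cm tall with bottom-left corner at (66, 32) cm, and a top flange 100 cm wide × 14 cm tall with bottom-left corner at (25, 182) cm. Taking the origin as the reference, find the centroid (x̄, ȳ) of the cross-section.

bottom flange: A = 150 × 32 = 4800.00, centroid at (75.00, 16.00).
web: A = 18 × 150 = 2700.00, centroid at (75.00, 107.00).
top flange: A = 100 × 14 = 1400.00, centroid at (75.00, 189.00).
ΣA = 8900.00 cm², ΣAx̄ = 667500.00 cm³, ΣAȳ = 630300.00 cm³.
x̄ = 667500.00/8900.00 = 75.00 cm; ȳ = 630300.00/8900.00 = 70.82 cm.

x̄ = 75.00 cm, ȳ = 70.82 cm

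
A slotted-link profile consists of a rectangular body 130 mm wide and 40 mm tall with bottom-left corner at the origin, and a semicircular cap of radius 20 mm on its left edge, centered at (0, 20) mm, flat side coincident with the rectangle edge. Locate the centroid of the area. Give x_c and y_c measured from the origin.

Part | A | x̄ᵢ | ȳᵢ | A·x̄ᵢ | A·ȳᵢ
rectangular body | 5200.00 | 65.00 | 20.00 | 338000.00 | 104000.00
semicircular end | 628.32 | -8.49 | 20.00 | -5333.33 | 12566.37
Σ | 5828.32 |  |  | 332666.67 | 116566.37
x_c = 332666.67 / 5828.32 = 57.08 mm
y_c = 116566.37 / 5828.32 = 20.00 mm

x_c = 57.08 mm, y_c = 20.00 mm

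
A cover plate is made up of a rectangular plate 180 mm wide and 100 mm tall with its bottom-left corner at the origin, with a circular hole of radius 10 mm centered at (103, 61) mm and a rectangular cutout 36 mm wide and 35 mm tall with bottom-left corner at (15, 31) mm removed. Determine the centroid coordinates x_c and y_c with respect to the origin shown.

plate: A = 180 × 100 = 18000.00, centroid at (90.00, 50.00).
hole 1: A = −π·10² = -314.16, centroid at (103.00, 61.00).
hole 2: A = −(36 × 35) = -1260.00, centroid at (33.00, 48.50).
ΣA = 16425.84 mm²
ΣAx_c = (18000.00)(90.00) + (-314.16)(103.00) + (-1260.00)(33.00) = 1546061.60 mm³
ΣAy_c = (18000.00)(50.00) + (-314.16)(61.00) + (-1260.00)(48.50) = 819726.28 mm³
x_c = 1546061.60 / 16425.84 = 94.12 mm
y_c = 819726.28 / 16425.84 = 49.90 mm

x_c = 94.12 mm, y_c = 49.90 mm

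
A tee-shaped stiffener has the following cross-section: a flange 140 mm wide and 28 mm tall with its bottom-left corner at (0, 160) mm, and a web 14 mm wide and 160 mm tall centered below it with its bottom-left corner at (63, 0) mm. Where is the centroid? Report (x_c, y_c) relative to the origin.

x_c = 70.00 mm, y_c = 139.82 mm

web: A = 14 × 160 = 2240.00, centroid at (70.00, 80.00).
flange: A = 140 × 28 = 3920.00, centroid at (70.00, 174.00).
ΣA = 6160.00 mm²
ΣAx_c = (2240.00)(70.00) + (3920.00)(70.00) = 431200.00 mm³
ΣAy_c = (2240.00)(80.00) + (3920.00)(174.00) = 861280.00 mm³
x_c = 431200.00 / 6160.00 = 70.00 mm
y_c = 861280.00 / 6160.00 = 139.82 mm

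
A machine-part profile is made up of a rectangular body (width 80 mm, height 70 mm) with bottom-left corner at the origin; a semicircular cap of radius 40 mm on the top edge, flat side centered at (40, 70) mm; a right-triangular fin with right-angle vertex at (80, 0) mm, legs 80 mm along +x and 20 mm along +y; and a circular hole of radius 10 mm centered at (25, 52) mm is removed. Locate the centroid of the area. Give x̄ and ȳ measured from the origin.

Part | A | x̄ᵢ | ȳᵢ | A·x̄ᵢ | A·ȳᵢ
rectangular body | 5600.00 | 40.00 | 35.00 | 224000.00 | 196000.00
semicircular top | 2513.27 | 40.00 | 86.98 | 100530.96 | 218595.86
triangular fin | 800.00 | 106.67 | 6.67 | 85333.33 | 5333.33
hole | -314.16 | 25.00 | 52.00 | -7853.98 | -16336.28
Σ | 8599.11 |  |  | 402010.32 | 403592.91
x̄ = 402010.32 / 8599.11 = 46.75 mm
ȳ = 403592.91 / 8599.11 = 46.93 mm

x̄ = 46.75 mm, ȳ = 46.93 mm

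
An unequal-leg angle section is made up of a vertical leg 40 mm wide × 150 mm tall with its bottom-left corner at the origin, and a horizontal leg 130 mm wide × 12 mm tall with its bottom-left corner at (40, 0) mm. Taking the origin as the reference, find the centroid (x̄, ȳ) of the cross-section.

vertical leg: A = 40 × 150 = 6000.00, centroid at (20.00, 75.00).
horizontal leg: A = 130 × 12 = 1560.00, centroid at (105.00, 6.00).
ΣA = 7560.00 mm²
ΣAx̄ = (6000.00)(20.00) + (1560.00)(105.00) = 283800.00 mm³
ΣAȳ = (6000.00)(75.00) + (1560.00)(6.00) = 459360.00 mm³
x̄ = 283800.00 / 7560.00 = 37.54 mm
ȳ = 459360.00 / 7560.00 = 60.76 mm

x̄ = 37.54 mm, ȳ = 60.76 mm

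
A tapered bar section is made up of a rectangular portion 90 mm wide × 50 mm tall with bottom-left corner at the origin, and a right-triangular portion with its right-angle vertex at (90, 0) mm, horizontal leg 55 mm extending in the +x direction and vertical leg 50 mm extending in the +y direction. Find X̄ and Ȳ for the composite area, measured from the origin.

X̄ = 59.82 mm, Ȳ = 23.05 mm

rectangular portion: A = 90 × 50 = 4500.00, centroid at (45.00, 25.00).
triangular portion: A = ½·55·50 = 1375.00, centroid at (108.33, 16.67).
ΣA = 5875.00 mm²
ΣAX̄ = (4500.00)(45.00) + (1375.00)(108.33) = 351458.33 mm³
ΣAȲ = (4500.00)(25.00) + (1375.00)(16.67) = 135416.67 mm³
X̄ = 351458.33 / 5875.00 = 59.82 mm
Ȳ = 135416.67 / 5875.00 = 23.05 mm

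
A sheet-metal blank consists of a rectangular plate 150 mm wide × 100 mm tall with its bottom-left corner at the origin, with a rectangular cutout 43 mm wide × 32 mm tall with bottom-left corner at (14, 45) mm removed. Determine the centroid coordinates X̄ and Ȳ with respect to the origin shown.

Part | A | x̄ᵢ | ȳᵢ | A·x̄ᵢ | A·ȳᵢ
plate | 15000.00 | 75.00 | 50.00 | 1125000.00 | 750000.00
hole | -1376.00 | 35.50 | 61.00 | -48848.00 | -83936.00
Σ | 13624.00 |  |  | 1076152.00 | 666064.00
X̄ = 1076152.00 / 13624.00 = 78.99 mm
Ȳ = 666064.00 / 13624.00 = 48.89 mm

X̄ = 78.99 mm, Ȳ = 48.89 mm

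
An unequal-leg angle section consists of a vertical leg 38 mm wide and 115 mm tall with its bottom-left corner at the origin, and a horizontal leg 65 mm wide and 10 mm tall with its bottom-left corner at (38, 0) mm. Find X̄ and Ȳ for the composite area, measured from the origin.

Part | A | x̄ᵢ | ȳᵢ | A·x̄ᵢ | A·ȳᵢ
vertical leg | 4370.00 | 19.00 | 57.50 | 83030.00 | 251275.00
horizontal leg | 650.00 | 70.50 | 5.00 | 45825.00 | 3250.00
Σ | 5020.00 |  |  | 128855.00 | 254525.00
X̄ = 128855.00 / 5020.00 = 25.67 mm
Ȳ = 254525.00 / 5020.00 = 50.70 mm

X̄ = 25.67 mm, Ȳ = 50.70 mm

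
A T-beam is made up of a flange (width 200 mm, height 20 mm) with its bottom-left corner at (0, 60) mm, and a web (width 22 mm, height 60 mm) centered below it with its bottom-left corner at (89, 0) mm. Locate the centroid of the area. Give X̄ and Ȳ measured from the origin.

web: A = 22 × 60 = 1320.00, centroid at (100.00, 30.00).
flange: A = 200 × 20 = 4000.00, centroid at (100.00, 70.00).
ΣA = 5320.00 mm²
ΣAX̄ = (1320.00)(100.00) + (4000.00)(100.00) = 532000.00 mm³
ΣAȲ = (1320.00)(30.00) + (4000.00)(70.00) = 319600.00 mm³
X̄ = 532000.00 / 5320.00 = 100.00 mm
Ȳ = 319600.00 / 5320.00 = 60.08 mm

X̄ = 100.00 mm, Ȳ = 60.08 mm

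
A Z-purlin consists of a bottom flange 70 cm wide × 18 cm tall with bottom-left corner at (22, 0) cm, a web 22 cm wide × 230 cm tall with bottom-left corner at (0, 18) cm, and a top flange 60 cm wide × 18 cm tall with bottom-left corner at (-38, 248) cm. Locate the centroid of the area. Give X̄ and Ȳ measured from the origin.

X̄ = 16.06 cm, Ȳ = 129.98 cm

bottom flange: A = 70 × 18 = 1260.00, centroid at (57.00, 9.00).
web: A = 22 × 230 = 5060.00, centroid at (11.00, 133.00).
top flange: A = 60 × 18 = 1080.00, centroid at (-8.00, 257.00).
ΣA = 7400.00 cm²
ΣAX̄ = (1260.00)(57.00) + (5060.00)(11.00) + (1080.00)(-8.00) = 118840.00 cm³
ΣAȲ = (1260.00)(9.00) + (5060.00)(133.00) + (1080.00)(257.00) = 961880.00 cm³
X̄ = 118840.00 / 7400.00 = 16.06 cm
Ȳ = 961880.00 / 7400.00 = 129.98 cm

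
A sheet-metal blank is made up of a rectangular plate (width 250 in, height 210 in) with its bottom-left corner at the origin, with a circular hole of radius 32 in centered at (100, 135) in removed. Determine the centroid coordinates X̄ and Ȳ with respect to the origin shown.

Part | A | x̄ᵢ | ȳᵢ | A·x̄ᵢ | A·ȳᵢ
plate | 52500.00 | 125.00 | 105.00 | 6562500.00 | 5512500.00
hole | -3216.99 | 100.00 | 135.00 | -321699.09 | -434293.77
Σ | 49283.01 |  |  | 6240800.91 | 5078206.23
X̄ = 6240800.91 / 49283.01 = 126.63 in
Ȳ = 5078206.23 / 49283.01 = 103.04 in

X̄ = 126.63 in, Ȳ = 103.04 in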